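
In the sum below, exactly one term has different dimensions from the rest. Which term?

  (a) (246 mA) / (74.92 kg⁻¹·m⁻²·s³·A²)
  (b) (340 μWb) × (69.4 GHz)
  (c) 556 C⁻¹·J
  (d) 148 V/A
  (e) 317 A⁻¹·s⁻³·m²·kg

In SI base units:
  (a) [A] / [kg⁻¹·m⁻²·s³·A²] = kg·m²·s⁻³·A⁻¹
  (b) [kg·m²·s⁻²·A⁻¹] · [s⁻¹] = kg·m²·s⁻³·A⁻¹
  (c) J·C⁻¹ = N·m·(s·A)⁻¹ = kg·m²·s⁻³·A⁻¹
  (d) V·A⁻¹ = J·C⁻¹·A⁻¹ = kg·m²·s⁻³·A⁻²
  (e) kg·m²·s⁻³·A⁻¹
All reduce to kg·m²·s⁻³·A⁻¹ except (d), which is kg·m²·s⁻³·A⁻².

(d)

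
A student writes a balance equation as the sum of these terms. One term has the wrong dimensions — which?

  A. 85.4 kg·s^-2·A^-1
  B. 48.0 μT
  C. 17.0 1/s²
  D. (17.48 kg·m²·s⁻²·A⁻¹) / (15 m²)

C.

Reduce each to base SI dimensions:
  A. kg·s⁻²·A⁻¹
  B. T = Wb·m⁻² = kg·s⁻²·A⁻¹
  C. s⁻²
  D. [kg·m²·s⁻²·A⁻¹] / [m²] = kg·s⁻²·A⁻¹
All reduce to kg·s⁻²·A⁻¹ except C., which is s⁻².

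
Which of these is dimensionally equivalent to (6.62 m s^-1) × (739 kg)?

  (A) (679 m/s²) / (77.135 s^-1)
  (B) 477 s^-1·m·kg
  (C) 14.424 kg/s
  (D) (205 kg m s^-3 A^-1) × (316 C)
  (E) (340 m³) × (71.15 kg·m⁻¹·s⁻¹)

(B)

Reference: [m·s⁻¹] · [kg] = kg·m·s⁻¹.
Each option:
  (A) [m·s⁻²] / [s⁻¹] = m·s⁻¹
  (B) kg·m·s⁻¹  ← same
  (C) kg·s⁻¹
  (D) [kg·m·s⁻³·A⁻¹] · [s·A] = kg·m·s⁻²
  (E) [m³] · [kg·m⁻¹·s⁻¹] = kg·m²·s⁻¹
Only (B) matches kg·m·s⁻¹.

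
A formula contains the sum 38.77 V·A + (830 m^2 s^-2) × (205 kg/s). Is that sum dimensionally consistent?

Yes

Reduce each to base SI dimensions:
  38.77 V·A:  V·A = J·C⁻¹·A = kg·m²·s⁻³
  (830 m^2 s^-2) × (205 kg/s):  [m²·s⁻²] · [kg·s⁻¹] = kg·m²·s⁻³
Both are kg·m²·s⁻³, so they have the same dimensions and can be added.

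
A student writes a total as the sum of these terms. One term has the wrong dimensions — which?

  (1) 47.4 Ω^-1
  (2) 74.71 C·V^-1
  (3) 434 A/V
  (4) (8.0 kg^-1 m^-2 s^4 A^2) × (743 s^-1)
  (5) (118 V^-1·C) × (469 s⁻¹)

Work out the base dimensions of each:
  (1) Ω⁻¹ = (V·A⁻¹)⁻¹ = kg⁻¹·m⁻²·s³·A²
  (2) C·V⁻¹ = s·A·(J·C⁻¹)⁻¹ = kg⁻¹·m⁻²·s⁴·A²
  (3) A·V⁻¹ = A·(J·C⁻¹)⁻¹ = kg⁻¹·m⁻²·s³·A²
  (4) [kg⁻¹·m⁻²·s⁴·A²] · [s⁻¹] = kg⁻¹·m⁻²·s³·A²
  (5) [kg⁻¹·m⁻²·s⁴·A²] · [s⁻¹] = kg⁻¹·m⁻²·s³·A²
All reduce to kg⁻¹·m⁻²·s³·A² except (2), which is kg⁻¹·m⁻²·s⁴·A².

(2)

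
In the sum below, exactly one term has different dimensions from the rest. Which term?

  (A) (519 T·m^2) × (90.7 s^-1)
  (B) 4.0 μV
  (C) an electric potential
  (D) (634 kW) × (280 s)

(D)

Reduce each to base SI dimensions:
  (A) [kg·m²·s⁻²·A⁻¹] · [s⁻¹] = kg·m²·s⁻³·A⁻¹
  (B) V = J·C⁻¹ = kg·m²·s⁻³·A⁻¹
  (C) [electric potential] = kg·m²·s⁻³·A⁻¹
  (D) [kg·m²·s⁻³] · [s] = kg·m²·s⁻²
All reduce to kg·m²·s⁻³·A⁻¹ except (D), which is kg·m²·s⁻².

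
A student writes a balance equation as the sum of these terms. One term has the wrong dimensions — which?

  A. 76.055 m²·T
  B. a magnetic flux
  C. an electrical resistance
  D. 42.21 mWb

In SI base units:
  A. T·m² = Wb·m⁻²·m² = kg·m²·s⁻²·A⁻¹
  B. [magnetic flux] = kg·m²·s⁻²·A⁻¹
  C. [electrical resistance] = kg·m²·s⁻³·A⁻²
  D. Wb = V·s = kg·m²·s⁻²·A⁻¹
All reduce to kg·m²·s⁻²·A⁻¹ except C., which is kg·m²·s⁻³·A⁻².

C.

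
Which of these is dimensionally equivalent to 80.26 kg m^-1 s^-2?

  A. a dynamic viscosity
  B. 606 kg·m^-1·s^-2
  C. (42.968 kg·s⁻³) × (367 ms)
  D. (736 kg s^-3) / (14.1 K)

Reference: kg·m⁻¹·s⁻².
Each option:
  A. [dynamic viscosity] = kg·m⁻¹·s⁻¹
  B. kg·m⁻¹·s⁻²  ← same
  C. [kg·s⁻³] · [s] = kg·s⁻²
  D. [kg·s⁻³] / [K] = kg·s⁻³·K⁻¹
Only B. matches kg·m⁻¹·s⁻².

B.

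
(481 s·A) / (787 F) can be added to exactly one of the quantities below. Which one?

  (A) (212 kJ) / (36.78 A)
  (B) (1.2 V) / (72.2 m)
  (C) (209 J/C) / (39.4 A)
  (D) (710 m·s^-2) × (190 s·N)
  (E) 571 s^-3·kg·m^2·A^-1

(E)

Reference: [s·A] / [kg⁻¹·m⁻²·s⁴·A²] = kg·m²·s⁻³·A⁻¹.
Each option:
  (A) [kg·m²·s⁻²] / [A] = kg·m²·s⁻²·A⁻¹
  (B) [kg·m²·s⁻³·A⁻¹] / [m] = kg·m·s⁻³·A⁻¹
  (C) [kg·m²·s⁻³·A⁻¹] / [A] = kg·m²·s⁻³·A⁻²
  (D) [m·s⁻²] · [kg·m·s⁻¹] = kg·m²·s⁻³
  (E) kg·m²·s⁻³·A⁻¹  ← same
Only (E) matches kg·m²·s⁻³·A⁻¹.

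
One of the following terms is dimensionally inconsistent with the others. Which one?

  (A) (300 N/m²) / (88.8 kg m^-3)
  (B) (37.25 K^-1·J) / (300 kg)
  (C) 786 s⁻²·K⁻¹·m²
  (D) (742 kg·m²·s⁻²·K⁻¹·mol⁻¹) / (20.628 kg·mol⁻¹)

(A)

Reduce each to base SI dimensions:
  (A) [kg·m⁻¹·s⁻²] / [kg·m⁻³] = m²·s⁻²
  (B) [kg·m²·s⁻²·K⁻¹] / [kg] = m²·s⁻²·K⁻¹
  (C) m²·s⁻²·K⁻¹
  (D) [kg·m²·s⁻²·K⁻¹·mol⁻¹] / [kg·mol⁻¹] = m²·s⁻²·K⁻¹
All reduce to m²·s⁻²·K⁻¹ except (A), which is m²·s⁻².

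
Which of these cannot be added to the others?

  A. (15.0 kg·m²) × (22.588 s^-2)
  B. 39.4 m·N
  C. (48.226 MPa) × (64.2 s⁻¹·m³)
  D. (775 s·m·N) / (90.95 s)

Expand each in SI base units:
  A. [kg·m²] · [s⁻²] = kg·m²·s⁻²
  B. N·m = kg·m·s⁻²·m = kg·m²·s⁻²
  C. [kg·m⁻¹·s⁻²] · [m³·s⁻¹] = kg·m²·s⁻³
  D. [kg·m²·s⁻¹] / [s] = kg·m²·s⁻²
All reduce to kg·m²·s⁻² except C., which is kg·m²·s⁻³.

C.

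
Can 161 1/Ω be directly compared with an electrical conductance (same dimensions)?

Yes

Reduce each to base SI dimensions:
  161 1/Ω:  Ω⁻¹ = (V·A⁻¹)⁻¹ = kg⁻¹·m⁻²·s³·A²
  an electrical conductance:  [electrical conductance] = kg⁻¹·m⁻²·s³·A²
Both are kg⁻¹·m⁻²·s³·A², so they have the same dimensions and can be added.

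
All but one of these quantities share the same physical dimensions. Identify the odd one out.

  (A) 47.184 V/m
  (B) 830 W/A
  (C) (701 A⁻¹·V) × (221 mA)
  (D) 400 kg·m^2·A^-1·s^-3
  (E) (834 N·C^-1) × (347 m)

Work out the base dimensions of each:
  (A) V·m⁻¹ = J·C⁻¹·m⁻¹ = kg·m·s⁻³·A⁻¹
  (B) W·A⁻¹ = J·s⁻¹·A⁻¹ = kg·m²·s⁻³·A⁻¹
  (C) [kg·m²·s⁻³·A⁻²] · [A] = kg·m²·s⁻³·A⁻¹
  (D) kg·m²·s⁻³·A⁻¹
  (E) [kg·m·s⁻³·A⁻¹] · [m] = kg·m²·s⁻³·A⁻¹
All reduce to kg·m²·s⁻³·A⁻¹ except (A), which is kg·m·s⁻³·A⁻¹.

(A)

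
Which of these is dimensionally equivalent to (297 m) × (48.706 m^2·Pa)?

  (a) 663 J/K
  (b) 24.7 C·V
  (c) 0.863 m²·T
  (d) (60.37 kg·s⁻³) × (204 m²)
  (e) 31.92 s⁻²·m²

(b)

Reference: [m] · [kg·m·s⁻²] = kg·m²·s⁻².
Each option:
  (a) J·K⁻¹ = N·m·K⁻¹ = kg·m²·s⁻²·K⁻¹
  (b) C·V = s·A·J·C⁻¹ = kg·m²·s⁻²  ← same
  (c) T·m² = Wb·m⁻²·m² = kg·m²·s⁻²·A⁻¹
  (d) [kg·s⁻³] · [m²] = kg·m²·s⁻³
  (e) m²·s⁻²
Only (b) matches kg·m²·s⁻².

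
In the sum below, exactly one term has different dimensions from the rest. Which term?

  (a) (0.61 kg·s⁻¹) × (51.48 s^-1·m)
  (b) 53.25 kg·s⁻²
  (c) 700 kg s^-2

(a)

Dimensions:
  (a) [kg·s⁻¹] · [m·s⁻¹] = kg·m·s⁻²
  (b) kg·s⁻²
  (c) kg·s⁻²
All reduce to kg·s⁻² except (a), which is kg·m·s⁻².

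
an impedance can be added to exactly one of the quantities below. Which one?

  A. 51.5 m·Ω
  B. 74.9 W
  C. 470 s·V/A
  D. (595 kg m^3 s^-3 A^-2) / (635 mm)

D.

Reference: [impedance] = kg·m²·s⁻³·A⁻².
Each option:
  A. Ω·m = V·A⁻¹·m = kg·m³·s⁻³·A⁻²
  B. W = J·s⁻¹ = kg·m²·s⁻³
  C. V·s·A⁻¹ = J·C⁻¹·s·A⁻¹ = kg·m²·s⁻²·A⁻²
  D. [kg·m³·s⁻³·A⁻²] / [m] = kg·m²·s⁻³·A⁻²  ← same
Only D. matches kg·m²·s⁻³·A⁻².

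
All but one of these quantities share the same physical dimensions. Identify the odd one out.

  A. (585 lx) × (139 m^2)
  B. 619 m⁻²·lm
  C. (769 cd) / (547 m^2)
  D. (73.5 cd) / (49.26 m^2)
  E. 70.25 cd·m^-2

In SI base units:
  A. [m⁻²·cd] · [m²] = cd
  B. lm·m⁻² = cd·m⁻² = m⁻²·cd
  C. [cd] / [m²] = m⁻²·cd
  D. [cd] / [m²] = m⁻²·cd
  E. cd·m⁻² = m⁻²·cd
All reduce to m⁻²·cd except A., which is cd.

A.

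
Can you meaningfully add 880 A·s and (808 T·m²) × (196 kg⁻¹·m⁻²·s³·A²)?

Yes

Expand each in SI base units:
  880 A·s:  A·s = s·A
  (808 T·m²) × (196 kg⁻¹·m⁻²·s³·A²):  [kg·m²·s⁻²·A⁻¹] · [kg⁻¹·m⁻²·s³·A²] = s·A
Both are s·A, so they have the same dimensions and can be added.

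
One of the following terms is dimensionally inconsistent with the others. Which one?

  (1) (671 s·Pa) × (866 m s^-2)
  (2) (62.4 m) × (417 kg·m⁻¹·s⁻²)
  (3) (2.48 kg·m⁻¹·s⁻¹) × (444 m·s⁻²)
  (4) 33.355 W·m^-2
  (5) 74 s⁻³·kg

Expand each in SI base units:
  (1) [kg·m⁻¹·s⁻¹] · [m·s⁻²] = kg·s⁻³
  (2) [m] · [kg·m⁻¹·s⁻²] = kg·s⁻²
  (3) [kg·m⁻¹·s⁻¹] · [m·s⁻²] = kg·s⁻³
  (4) W·m⁻² = J·s⁻¹·m⁻² = kg·s⁻³
  (5) kg·s⁻³
All reduce to kg·s⁻³ except (2), which is kg·s⁻².

(2)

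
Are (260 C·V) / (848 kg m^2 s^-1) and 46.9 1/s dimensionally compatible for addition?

In SI base units:
  (260 C·V) / (848 kg m^2 s^-1):  [kg·m²·s⁻²] / [kg·m²·s⁻¹] = s⁻¹
  46.9 1/s:  s⁻¹
Both are s⁻¹, so they have the same dimensions and can be added.

Yes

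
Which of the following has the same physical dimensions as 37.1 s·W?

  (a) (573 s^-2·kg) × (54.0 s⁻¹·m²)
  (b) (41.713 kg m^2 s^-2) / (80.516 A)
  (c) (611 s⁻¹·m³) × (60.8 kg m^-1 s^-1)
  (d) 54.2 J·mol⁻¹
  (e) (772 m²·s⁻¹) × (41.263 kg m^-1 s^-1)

Reference: W·s = J·s⁻¹·s = kg·m²·s⁻².
Each option:
  (a) [kg·s⁻²] · [m²·s⁻¹] = kg·m²·s⁻³
  (b) [kg·m²·s⁻²] / [A] = kg·m²·s⁻²·A⁻¹
  (c) [m³·s⁻¹] · [kg·m⁻¹·s⁻¹] = kg·m²·s⁻²  ← same
  (d) J·mol⁻¹ = N·m·mol⁻¹ = kg·m²·s⁻²·mol⁻¹
  (e) [m²·s⁻¹] · [kg·m⁻¹·s⁻¹] = kg·m·s⁻²
Only (c) matches kg·m²·s⁻².

(c)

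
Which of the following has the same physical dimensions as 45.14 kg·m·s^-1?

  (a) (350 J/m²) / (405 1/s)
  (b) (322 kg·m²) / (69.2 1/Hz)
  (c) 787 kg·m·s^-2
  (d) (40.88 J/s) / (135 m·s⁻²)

Reference: kg·m·s⁻¹.
Each option:
  (a) [kg·s⁻²] / [s⁻¹] = kg·s⁻¹
  (b) [kg·m²] / [s] = kg·m²·s⁻¹
  (c) kg·m·s⁻²
  (d) [kg·m²·s⁻³] / [m·s⁻²] = kg·m·s⁻¹  ← same
Only (d) matches kg·m·s⁻¹.

(d)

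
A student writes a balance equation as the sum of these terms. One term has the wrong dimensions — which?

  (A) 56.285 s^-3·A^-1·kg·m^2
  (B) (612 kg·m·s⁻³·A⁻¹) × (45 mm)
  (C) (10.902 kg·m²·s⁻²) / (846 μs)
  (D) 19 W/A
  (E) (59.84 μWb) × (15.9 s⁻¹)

(C)

Work out the base dimensions of each:
  (A) kg·m²·s⁻³·A⁻¹
  (B) [kg·m·s⁻³·A⁻¹] · [m] = kg·m²·s⁻³·A⁻¹
  (C) [kg·m²·s⁻²] / [s] = kg·m²·s⁻³
  (D) W·A⁻¹ = J·s⁻¹·A⁻¹ = kg·m²·s⁻³·A⁻¹
  (E) [kg·m²·s⁻²·A⁻¹] · [s⁻¹] = kg·m²·s⁻³·A⁻¹
All reduce to kg·m²·s⁻³·A⁻¹ except (C), which is kg·m²·s⁻³.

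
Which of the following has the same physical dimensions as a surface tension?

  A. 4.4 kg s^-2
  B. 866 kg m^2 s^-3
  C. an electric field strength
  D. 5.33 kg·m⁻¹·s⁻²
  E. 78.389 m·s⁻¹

A.

Reference: [surface tension] = kg·s⁻².
Each option:
  A. kg·s⁻²  ← same
  B. kg·m²·s⁻³
  C. [electric field strength] = kg·m·s⁻³·A⁻¹
  D. kg·m⁻¹·s⁻²
  E. m·s⁻¹
Only A. matches kg·s⁻².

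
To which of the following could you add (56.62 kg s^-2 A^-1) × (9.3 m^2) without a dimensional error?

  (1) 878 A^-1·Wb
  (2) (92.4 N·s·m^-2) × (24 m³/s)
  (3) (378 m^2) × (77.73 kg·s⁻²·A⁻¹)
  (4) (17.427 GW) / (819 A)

(3)

Reference: [kg·s⁻²·A⁻¹] · [m²] = kg·m²·s⁻²·A⁻¹.
Each option:
  (1) Wb·A⁻¹ = V·s·A⁻¹ = kg·m²·s⁻²·A⁻²
  (2) [kg·m⁻¹·s⁻¹] · [m³·s⁻¹] = kg·m²·s⁻²
  (3) [m²] · [kg·s⁻²·A⁻¹] = kg·m²·s⁻²·A⁻¹  ← same
  (4) [kg·m²·s⁻³] / [A] = kg·m²·s⁻³·A⁻¹
Only (3) matches kg·m²·s⁻²·A⁻¹.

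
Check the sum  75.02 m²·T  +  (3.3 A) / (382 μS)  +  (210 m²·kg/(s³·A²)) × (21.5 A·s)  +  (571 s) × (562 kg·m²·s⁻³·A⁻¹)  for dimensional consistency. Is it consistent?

No

Work out the base dimensions of each:
  75.02 m²·T:  T·m² = Wb·m⁻²·m² = kg·m²·s⁻²·A⁻¹
  (3.3 A) / (382 μS):  [A] / [kg⁻¹·m⁻²·s³·A²] = kg·m²·s⁻³·A⁻¹
  (210 m²·kg/(s³·A²)) × (21.5 A·s):  [kg·m²·s⁻³·A⁻²] · [s·A] = kg·m²·s⁻²·A⁻¹
  (571 s) × (562 kg·m²·s⁻³·A⁻¹):  [s] · [kg·m²·s⁻³·A⁻¹] = kg·m²·s⁻²·A⁻¹
The terms do not share a single dimension (kg·m²·s⁻²·A⁻¹ vs kg·m²·s⁻³·A⁻¹).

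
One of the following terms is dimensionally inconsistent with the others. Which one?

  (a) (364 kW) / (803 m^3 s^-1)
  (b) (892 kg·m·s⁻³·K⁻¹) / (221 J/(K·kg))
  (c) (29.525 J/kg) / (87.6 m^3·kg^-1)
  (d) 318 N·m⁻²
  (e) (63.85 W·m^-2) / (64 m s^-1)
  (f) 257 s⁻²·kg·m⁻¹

Work out the base dimensions of each:
  (a) [kg·m²·s⁻³] / [m³·s⁻¹] = kg·m⁻¹·s⁻²
  (b) [kg·m·s⁻³·K⁻¹] / [m²·s⁻²·K⁻¹] = kg·m⁻¹·s⁻¹
  (c) [m²·s⁻²] / [kg⁻¹·m³] = kg·m⁻¹·s⁻²
  (d) N·m⁻² = kg·m·s⁻²·m⁻² = kg·m⁻¹·s⁻²
  (e) [kg·s⁻³] / [m·s⁻¹] = kg·m⁻¹·s⁻²
  (f) kg·m⁻¹·s⁻²
All reduce to kg·m⁻¹·s⁻² except (b), which is kg·m⁻¹·s⁻¹.

(b)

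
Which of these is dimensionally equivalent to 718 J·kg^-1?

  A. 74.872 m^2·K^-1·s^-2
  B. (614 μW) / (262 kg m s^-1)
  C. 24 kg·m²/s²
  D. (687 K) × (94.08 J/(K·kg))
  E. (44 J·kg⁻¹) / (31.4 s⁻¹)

D.

Reference: J·kg⁻¹ = N·m·kg⁻¹ = m²·s⁻².
Each option:
  A. m²·s⁻²·K⁻¹
  B. [kg·m²·s⁻³] / [kg·m·s⁻¹] = m·s⁻²
  C. kg·m²·s⁻²
  D. [K] · [m²·s⁻²·K⁻¹] = m²·s⁻²  ← same
  E. [m²·s⁻²] / [s⁻¹] = m²·s⁻¹
Only D. matches m²·s⁻².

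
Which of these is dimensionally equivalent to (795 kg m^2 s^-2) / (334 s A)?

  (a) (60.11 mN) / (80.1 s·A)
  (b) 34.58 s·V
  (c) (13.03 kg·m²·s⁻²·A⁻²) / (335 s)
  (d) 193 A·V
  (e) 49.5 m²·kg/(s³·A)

(e)

Reference: [kg·m²·s⁻²] / [s·A] = kg·m²·s⁻³·A⁻¹.
Each option:
  (a) [kg·m·s⁻²] / [s·A] = kg·m·s⁻³·A⁻¹
  (b) V·s = J·C⁻¹·s = kg·m²·s⁻²·A⁻¹
  (c) [kg·m²·s⁻²·A⁻²] / [s] = kg·m²·s⁻³·A⁻²
  (d) V·A = J·C⁻¹·A = kg·m²·s⁻³
  (e) kg·m²·s⁻³·A⁻¹  ← same
Only (e) matches kg·m²·s⁻³·A⁻¹.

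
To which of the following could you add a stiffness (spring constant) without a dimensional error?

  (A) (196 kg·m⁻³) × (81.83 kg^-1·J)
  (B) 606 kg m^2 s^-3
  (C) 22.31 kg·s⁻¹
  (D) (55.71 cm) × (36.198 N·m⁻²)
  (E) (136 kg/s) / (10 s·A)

(D)

Reference: [stiffness (spring constant)] = kg·s⁻².
Each option:
  (A) [kg·m⁻³] · [m²·s⁻²] = kg·m⁻¹·s⁻²
  (B) kg·m²·s⁻³
  (C) kg·s⁻¹
  (D) [m] · [kg·m⁻¹·s⁻²] = kg·s⁻²  ← same
  (E) [kg·s⁻¹] / [s·A] = kg·s⁻²·A⁻¹
Only (D) matches kg·s⁻².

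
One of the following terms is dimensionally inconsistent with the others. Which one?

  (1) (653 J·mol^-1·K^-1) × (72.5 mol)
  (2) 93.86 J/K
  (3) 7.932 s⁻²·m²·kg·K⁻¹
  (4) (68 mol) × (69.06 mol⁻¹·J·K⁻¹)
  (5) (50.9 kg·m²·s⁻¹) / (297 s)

(5)

Dimensions:
  (1) [kg·m²·s⁻²·K⁻¹·mol⁻¹] · [mol] = kg·m²·s⁻²·K⁻¹
  (2) J·K⁻¹ = N·m·K⁻¹ = kg·m²·s⁻²·K⁻¹
  (3) kg·m²·s⁻²·K⁻¹
  (4) [mol] · [kg·m²·s⁻²·K⁻¹·mol⁻¹] = kg·m²·s⁻²·K⁻¹
  (5) [kg·m²·s⁻¹] / [s] = kg·m²·s⁻²
All reduce to kg·m²·s⁻²·K⁻¹ except (5), which is kg·m²·s⁻².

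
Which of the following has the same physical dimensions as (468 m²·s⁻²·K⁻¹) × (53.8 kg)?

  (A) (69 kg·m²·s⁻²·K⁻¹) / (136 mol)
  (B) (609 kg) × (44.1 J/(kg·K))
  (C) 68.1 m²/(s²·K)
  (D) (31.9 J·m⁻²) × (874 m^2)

(B)

Reference: [m²·s⁻²·K⁻¹] · [kg] = kg·m²·s⁻²·K⁻¹.
Each option:
  (A) [kg·m²·s⁻²·K⁻¹] / [mol] = kg·m²·s⁻²·K⁻¹·mol⁻¹
  (B) [kg] · [m²·s⁻²·K⁻¹] = kg·m²·s⁻²·K⁻¹  ← same
  (C) m²·s⁻²·K⁻¹
  (D) [kg·s⁻²] · [m²] = kg·m²·s⁻²
Only (B) matches kg·m²·s⁻²·K⁻¹.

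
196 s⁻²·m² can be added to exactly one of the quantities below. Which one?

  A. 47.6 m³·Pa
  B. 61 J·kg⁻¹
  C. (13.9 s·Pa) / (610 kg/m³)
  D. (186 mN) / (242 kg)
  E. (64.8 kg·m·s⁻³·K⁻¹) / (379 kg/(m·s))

B.

Reference: m²·s⁻².
Each option:
  A. Pa·m³ = N·m⁻²·m³ = kg·m²·s⁻²
  B. J·kg⁻¹ = N·m·kg⁻¹ = m²·s⁻²  ← same
  C. [kg·m⁻¹·s⁻¹] / [kg·m⁻³] = m²·s⁻¹
  D. [kg·m·s⁻²] / [kg] = m·s⁻²
  E. [kg·m·s⁻³·K⁻¹] / [kg·m⁻¹·s⁻¹] = m²·s⁻²·K⁻¹
Only B. matches m²·s⁻².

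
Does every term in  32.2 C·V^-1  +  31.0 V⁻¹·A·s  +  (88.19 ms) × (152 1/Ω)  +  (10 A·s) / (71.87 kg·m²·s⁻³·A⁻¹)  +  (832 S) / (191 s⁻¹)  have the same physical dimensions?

Yes

In SI base units:
  32.2 C·V^-1:  C·V⁻¹ = s·A·(J·C⁻¹)⁻¹ = kg⁻¹·m⁻²·s⁴·A²
  31.0 V⁻¹·A·s:  A·s·V⁻¹ = A·s·(J·C⁻¹)⁻¹ = kg⁻¹·m⁻²·s⁴·A²
  (88.19 ms) × (152 1/Ω):  [s] · [kg⁻¹·m⁻²·s³·A²] = kg⁻¹·m⁻²·s⁴·A²
  (10 A·s) / (71.87 kg·m²·s⁻³·A⁻¹):  [s·A] / [kg·m²·s⁻³·A⁻¹] = kg⁻¹·m⁻²·s⁴·A²
  (832 S) / (191 s⁻¹):  [kg⁻¹·m⁻²·s³·A²] / [s⁻¹] = kg⁻¹·m⁻²·s⁴·A²
Every term reduces to kg⁻¹·m⁻²·s⁴·A².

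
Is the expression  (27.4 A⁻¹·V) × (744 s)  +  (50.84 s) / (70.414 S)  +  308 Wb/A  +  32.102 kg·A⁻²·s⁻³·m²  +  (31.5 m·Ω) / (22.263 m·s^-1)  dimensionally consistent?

No

Work out the base dimensions of each:
  (27.4 A⁻¹·V) × (744 s):  [kg·m²·s⁻³·A⁻²] · [s] = kg·m²·s⁻²·A⁻²
  (50.84 s) / (70.414 S):  [s] / [kg⁻¹·m⁻²·s³·A²] = kg·m²·s⁻²·A⁻²
  308 Wb/A:  Wb·A⁻¹ = V·s·A⁻¹ = kg·m²·s⁻²·A⁻²
  32.102 kg·A⁻²·s⁻³·m²:  kg·m²·s⁻³·A⁻²
  (31.5 m·Ω) / (22.263 m·s^-1):  [kg·m³·s⁻³·A⁻²] / [m·s⁻¹] = kg·m²·s⁻²·A⁻²
The terms do not share a single dimension (kg·m²·s⁻²·A⁻² vs kg·m²·s⁻³·A⁻²).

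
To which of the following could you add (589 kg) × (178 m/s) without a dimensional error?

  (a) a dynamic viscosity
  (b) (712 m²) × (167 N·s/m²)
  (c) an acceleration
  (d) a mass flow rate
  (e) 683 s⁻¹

(b)

Reference: [kg] · [m·s⁻¹] = kg·m·s⁻¹.
Each option:
  (a) [dynamic viscosity] = kg·m⁻¹·s⁻¹
  (b) [m²] · [kg·m⁻¹·s⁻¹] = kg·m·s⁻¹  ← same
  (c) [acceleration] = m·s⁻²
  (d) [mass flow rate] = kg·s⁻¹
  (e) s⁻¹
Only (b) matches kg·m·s⁻¹.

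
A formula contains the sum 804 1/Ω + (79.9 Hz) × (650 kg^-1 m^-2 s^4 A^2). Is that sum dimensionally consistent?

Yes

In SI base units:
  804 1/Ω:  Ω⁻¹ = (V·A⁻¹)⁻¹ = kg⁻¹·m⁻²·s³·A²
  (79.9 Hz) × (650 kg^-1 m^-2 s^4 A^2):  [s⁻¹] · [kg⁻¹·m⁻²·s⁴·A²] = kg⁻¹·m⁻²·s³·A²
Both are kg⁻¹·m⁻²·s³·A², so they have the same dimensions and can be added.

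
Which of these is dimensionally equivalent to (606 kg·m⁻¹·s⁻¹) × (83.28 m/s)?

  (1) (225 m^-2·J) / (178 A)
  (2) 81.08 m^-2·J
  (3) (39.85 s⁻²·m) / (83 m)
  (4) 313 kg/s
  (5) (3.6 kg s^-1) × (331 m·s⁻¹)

Reference: [kg·m⁻¹·s⁻¹] · [m·s⁻¹] = kg·s⁻².
Each option:
  (1) [kg·s⁻²] / [A] = kg·s⁻²·A⁻¹
  (2) J·m⁻² = N·m·m⁻² = kg·s⁻²  ← same
  (3) [m·s⁻²] / [m] = s⁻²
  (4) kg·s⁻¹
  (5) [kg·s⁻¹] · [m·s⁻¹] = kg·m·s⁻²
Only (2) matches kg·s⁻².

(2)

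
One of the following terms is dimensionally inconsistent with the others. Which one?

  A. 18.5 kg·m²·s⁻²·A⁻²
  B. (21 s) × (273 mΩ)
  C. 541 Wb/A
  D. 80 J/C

D.

Work out the base dimensions of each:
  A. kg·m²·s⁻²·A⁻²
  B. [s] · [kg·m²·s⁻³·A⁻²] = kg·m²·s⁻²·A⁻²
  C. Wb·A⁻¹ = V·s·A⁻¹ = kg·m²·s⁻²·A⁻²
  D. J·C⁻¹ = N·m·(s·A)⁻¹ = kg·m²·s⁻³·A⁻¹
All reduce to kg·m²·s⁻²·A⁻² except D., which is kg·m²·s⁻³·A⁻¹.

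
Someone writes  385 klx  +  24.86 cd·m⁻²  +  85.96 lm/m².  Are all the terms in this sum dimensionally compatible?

Work out the base dimensions of each:
  385 klx:  lx = lm·m⁻² = m⁻²·cd
  24.86 cd·m⁻²:  cd·m⁻² = m⁻²·cd
  85.96 lm/m²:  lm·m⁻² = cd·m⁻² = m⁻²·cd
Every term reduces to m⁻²·cd.

Yes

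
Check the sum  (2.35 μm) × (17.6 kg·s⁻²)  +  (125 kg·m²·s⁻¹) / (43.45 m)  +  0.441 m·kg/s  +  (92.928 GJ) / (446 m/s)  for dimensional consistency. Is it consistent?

No

Expand each in SI base units:
  (2.35 μm) × (17.6 kg·s⁻²):  [m] · [kg·s⁻²] = kg·m·s⁻²
  (125 kg·m²·s⁻¹) / (43.45 m):  [kg·m²·s⁻¹] / [m] = kg·m·s⁻¹
  0.441 m·kg/s:  kg·m·s⁻¹
  (92.928 GJ) / (446 m/s):  [kg·m²·s⁻²] / [m·s⁻¹] = kg·m·s⁻¹
The terms do not share a single dimension (kg·m·s⁻² vs kg·m·s⁻¹).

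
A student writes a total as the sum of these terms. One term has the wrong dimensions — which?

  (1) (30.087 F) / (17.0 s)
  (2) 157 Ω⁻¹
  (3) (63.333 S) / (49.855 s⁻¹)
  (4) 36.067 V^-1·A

Reduce each to base SI dimensions:
  (1) [kg⁻¹·m⁻²·s⁴·A²] / [s] = kg⁻¹·m⁻²·s³·A²
  (2) Ω⁻¹ = (V·A⁻¹)⁻¹ = kg⁻¹·m⁻²·s³·A²
  (3) [kg⁻¹·m⁻²·s³·A²] / [s⁻¹] = kg⁻¹·m⁻²·s⁴·A²
  (4) A·V⁻¹ = A·(J·C⁻¹)⁻¹ = kg⁻¹·m⁻²·s³·A²
All reduce to kg⁻¹·m⁻²·s³·A² except (3), which is kg⁻¹·m⁻²·s⁴·A².

(3)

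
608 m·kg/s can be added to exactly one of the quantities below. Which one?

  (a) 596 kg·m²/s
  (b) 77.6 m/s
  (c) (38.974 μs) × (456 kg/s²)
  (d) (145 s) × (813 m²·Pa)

Reference: kg·m·s⁻¹.
Each option:
  (a) kg·m²·s⁻¹
  (b) m·s⁻¹
  (c) [s] · [kg·s⁻²] = kg·s⁻¹
  (d) [s] · [kg·m·s⁻²] = kg·m·s⁻¹  ← same
Only (d) matches kg·m·s⁻¹.

(d)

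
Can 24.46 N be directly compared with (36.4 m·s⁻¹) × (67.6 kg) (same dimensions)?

Work out the base dimensions of each:
  24.46 N:  N = kg·m·s⁻²
  (36.4 m·s⁻¹) × (67.6 kg):  [m·s⁻¹] · [kg] = kg·m·s⁻¹
kg·m·s⁻² ≠ kg·m·s⁻¹, so they cannot be added.

No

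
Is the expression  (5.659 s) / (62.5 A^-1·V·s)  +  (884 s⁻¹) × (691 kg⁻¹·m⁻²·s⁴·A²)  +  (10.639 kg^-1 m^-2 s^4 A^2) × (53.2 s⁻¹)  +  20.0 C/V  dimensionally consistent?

No

Work out the base dimensions of each:
  (5.659 s) / (62.5 A^-1·V·s):  [s] / [kg·m²·s⁻²·A⁻²] = kg⁻¹·m⁻²·s³·A²
  (884 s⁻¹) × (691 kg⁻¹·m⁻²·s⁴·A²):  [s⁻¹] · [kg⁻¹·m⁻²·s⁴·A²] = kg⁻¹·m⁻²·s³·A²
  (10.639 kg^-1 m^-2 s^4 A^2) × (53.2 s⁻¹):  [kg⁻¹·m⁻²·s⁴·A²] · [s⁻¹] = kg⁻¹·m⁻²·s³·A²
  20.0 C/V:  C·V⁻¹ = s·A·(J·C⁻¹)⁻¹ = kg⁻¹·m⁻²·s⁴·A²
The terms do not share a single dimension (kg⁻¹·m⁻²·s³·A² vs kg⁻¹·m⁻²·s⁴·A²).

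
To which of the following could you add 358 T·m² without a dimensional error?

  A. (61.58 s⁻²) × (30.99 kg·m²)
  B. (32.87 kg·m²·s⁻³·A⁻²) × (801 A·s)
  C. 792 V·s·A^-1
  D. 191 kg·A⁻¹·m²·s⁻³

B.

Reference: T·m² = Wb·m⁻²·m² = kg·m²·s⁻²·A⁻¹.
Each option:
  A. [s⁻²] · [kg·m²] = kg·m²·s⁻²
  B. [kg·m²·s⁻³·A⁻²] · [s·A] = kg·m²·s⁻²·A⁻¹  ← same
  C. V·s·A⁻¹ = J·C⁻¹·s·A⁻¹ = kg·m²·s⁻²·A⁻²
  D. kg·m²·s⁻³·A⁻¹
Only B. matches kg·m²·s⁻²·A⁻¹.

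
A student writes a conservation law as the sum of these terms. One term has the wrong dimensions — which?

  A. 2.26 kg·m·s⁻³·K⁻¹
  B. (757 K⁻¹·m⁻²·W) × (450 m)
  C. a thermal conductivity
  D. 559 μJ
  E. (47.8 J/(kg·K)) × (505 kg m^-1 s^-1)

D.

Work out the base dimensions of each:
  A. kg·m·s⁻³·K⁻¹
  B. [kg·s⁻³·K⁻¹] · [m] = kg·m·s⁻³·K⁻¹
  C. [thermal conductivity] = kg·m·s⁻³·K⁻¹
  D. J = N·m = kg·m²·s⁻²
  E. [m²·s⁻²·K⁻¹] · [kg·m⁻¹·s⁻¹] = kg·m·s⁻³·K⁻¹
All reduce to kg·m·s⁻³·K⁻¹ except D., which is kg·m²·s⁻².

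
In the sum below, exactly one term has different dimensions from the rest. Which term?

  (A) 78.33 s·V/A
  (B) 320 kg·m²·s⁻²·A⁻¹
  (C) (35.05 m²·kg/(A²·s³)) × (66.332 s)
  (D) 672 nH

Reduce each to base SI dimensions:
  (A) V·s·A⁻¹ = J·C⁻¹·s·A⁻¹ = kg·m²·s⁻²·A⁻²
  (B) kg·m²·s⁻²·A⁻¹
  (C) [kg·m²·s⁻³·A⁻²] · [s] = kg·m²·s⁻²·A⁻²
  (D) H = V·s·A⁻¹ = kg·m²·s⁻²·A⁻²
All reduce to kg·m²·s⁻²·A⁻² except (B), which is kg·m²·s⁻²·A⁻¹.

(B)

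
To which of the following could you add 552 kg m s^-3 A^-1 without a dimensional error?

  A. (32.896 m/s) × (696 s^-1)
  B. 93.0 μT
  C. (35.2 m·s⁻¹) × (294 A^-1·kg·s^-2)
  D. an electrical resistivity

Reference: kg·m·s⁻³·A⁻¹.
Each option:
  A. [m·s⁻¹] · [s⁻¹] = m·s⁻²
  B. T = Wb·m⁻² = kg·s⁻²·A⁻¹
  C. [m·s⁻¹] · [kg·s⁻²·A⁻¹] = kg·m·s⁻³·A⁻¹  ← same
  D. [electrical resistivity] = kg·m³·s⁻³·A⁻²
Only C. matches kg·m·s⁻³·A⁻¹.

C.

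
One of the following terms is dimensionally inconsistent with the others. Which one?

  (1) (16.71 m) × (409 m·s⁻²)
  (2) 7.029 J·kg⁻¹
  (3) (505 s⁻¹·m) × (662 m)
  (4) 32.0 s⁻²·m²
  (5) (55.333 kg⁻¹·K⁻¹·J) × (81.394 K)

Dimensions:
  (1) [m] · [m·s⁻²] = m²·s⁻²
  (2) J·kg⁻¹ = N·m·kg⁻¹ = m²·s⁻²
  (3) [m·s⁻¹] · [m] = m²·s⁻¹
  (4) m²·s⁻²
  (5) [m²·s⁻²·K⁻¹] · [K] = m²·s⁻²
All reduce to m²·s⁻² except (3), which is m²·s⁻¹.

(3)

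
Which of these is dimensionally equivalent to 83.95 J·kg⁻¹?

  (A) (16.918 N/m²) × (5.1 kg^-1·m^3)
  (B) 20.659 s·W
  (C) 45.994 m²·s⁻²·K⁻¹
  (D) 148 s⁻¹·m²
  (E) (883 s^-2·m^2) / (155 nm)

(A)

Reference: J·kg⁻¹ = N·m·kg⁻¹ = m²·s⁻².
Each option:
  (A) [kg·m⁻¹·s⁻²] · [kg⁻¹·m³] = m²·s⁻²  ← same
  (B) W·s = J·s⁻¹·s = kg·m²·s⁻²
  (C) m²·s⁻²·K⁻¹
  (D) m²·s⁻¹
  (E) [m²·s⁻²] / [m] = m·s⁻²
Only (A) matches m²·s⁻².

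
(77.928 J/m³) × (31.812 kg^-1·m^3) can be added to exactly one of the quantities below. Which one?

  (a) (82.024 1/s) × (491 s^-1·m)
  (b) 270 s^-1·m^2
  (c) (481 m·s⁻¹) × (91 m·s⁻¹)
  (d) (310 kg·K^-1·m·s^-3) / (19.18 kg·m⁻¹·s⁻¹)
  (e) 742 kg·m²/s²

(c)

Reference: [kg·m⁻¹·s⁻²] · [kg⁻¹·m³] = m²·s⁻².
Each option:
  (a) [s⁻¹] · [m·s⁻¹] = m·s⁻²
  (b) m²·s⁻¹
  (c) [m·s⁻¹] · [m·s⁻¹] = m²·s⁻²  ← same
  (d) [kg·m·s⁻³·K⁻¹] / [kg·m⁻¹·s⁻¹] = m²·s⁻²·K⁻¹
  (e) kg·m²·s⁻²
Only (c) matches m²·s⁻².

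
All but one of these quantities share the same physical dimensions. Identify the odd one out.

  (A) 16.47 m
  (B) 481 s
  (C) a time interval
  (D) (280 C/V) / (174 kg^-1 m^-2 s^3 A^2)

Expand each in SI base units:
  (A) m
  (B) s
  (C) [time interval] = s
  (D) [kg⁻¹·m⁻²·s⁴·A²] / [kg⁻¹·m⁻²·s³·A²] = s
All reduce to s except (A), which is m.

(A)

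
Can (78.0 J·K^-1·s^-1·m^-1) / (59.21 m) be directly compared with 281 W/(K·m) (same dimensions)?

Reduce each to base SI dimensions:
  (78.0 J·K^-1·s^-1·m^-1) / (59.21 m):  [kg·m·s⁻³·K⁻¹] / [m] = kg·s⁻³·K⁻¹
  281 W/(K·m):  W·m⁻¹·K⁻¹ = J·s⁻¹·m⁻¹·K⁻¹ = kg·m·s⁻³·K⁻¹
kg·s⁻³·K⁻¹ ≠ kg·m·s⁻³·K⁻¹, so they cannot be added.

No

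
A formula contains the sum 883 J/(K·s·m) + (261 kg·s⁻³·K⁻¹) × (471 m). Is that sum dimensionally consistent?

Yes

Dimensions:
  883 J/(K·s·m):  J·s⁻¹·m⁻¹·K⁻¹ = N·m·s⁻¹·m⁻¹·K⁻¹ = kg·m·s⁻³·K⁻¹
  (261 kg·s⁻³·K⁻¹) × (471 m):  [kg·s⁻³·K⁻¹] · [m] = kg·m·s⁻³·K⁻¹
Both are kg·m·s⁻³·K⁻¹, so they have the same dimensions and can be added.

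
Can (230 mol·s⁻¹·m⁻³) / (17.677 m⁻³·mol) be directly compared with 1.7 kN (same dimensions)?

No

Reduce each to base SI dimensions:
  (230 mol·s⁻¹·m⁻³) / (17.677 m⁻³·mol):  [m⁻³·s⁻¹·mol] / [m⁻³·mol] = s⁻¹
  1.7 kN:  N = kg·m·s⁻²
s⁻¹ ≠ kg·m·s⁻², so they cannot be added.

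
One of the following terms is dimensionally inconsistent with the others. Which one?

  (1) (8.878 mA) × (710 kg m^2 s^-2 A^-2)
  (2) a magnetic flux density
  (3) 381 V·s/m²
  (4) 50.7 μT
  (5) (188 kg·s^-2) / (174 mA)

Dimensions:
  (1) [A] · [kg·m²·s⁻²·A⁻²] = kg·m²·s⁻²·A⁻¹
  (2) [magnetic flux density] = kg·s⁻²·A⁻¹
  (3) V·s·m⁻² = J·C⁻¹·s·m⁻² = kg·s⁻²·A⁻¹
  (4) T = Wb·m⁻² = kg·s⁻²·A⁻¹
  (5) [kg·s⁻²] / [A] = kg·s⁻²·A⁻¹
All reduce to kg·s⁻²·A⁻¹ except (1), which is kg·m²·s⁻²·A⁻¹.

(1)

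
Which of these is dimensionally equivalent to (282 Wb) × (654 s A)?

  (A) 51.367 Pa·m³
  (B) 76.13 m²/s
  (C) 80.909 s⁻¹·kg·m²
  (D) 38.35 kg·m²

Reference: [kg·m²·s⁻²·A⁻¹] · [s·A] = kg·m²·s⁻¹.
Each option:
  (A) Pa·m³ = N·m⁻²·m³ = kg·m²·s⁻²
  (B) m²·s⁻¹
  (C) kg·m²·s⁻¹  ← same
  (D) kg·m²
Only (C) matches kg·m²·s⁻¹.

(C)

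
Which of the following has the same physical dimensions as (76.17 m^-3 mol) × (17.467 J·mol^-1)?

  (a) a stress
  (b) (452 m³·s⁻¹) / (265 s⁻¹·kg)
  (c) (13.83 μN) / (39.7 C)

Reference: [m⁻³·mol] · [kg·m²·s⁻²·mol⁻¹] = kg·m⁻¹·s⁻².
Each option:
  (a) [stress] = kg·m⁻¹·s⁻²  ← same
  (b) [m³·s⁻¹] / [kg·s⁻¹] = kg⁻¹·m³
  (c) [kg·m·s⁻²] / [s·A] = kg·m·s⁻³·A⁻¹
Only (a) matches kg·m⁻¹·s⁻².

(a)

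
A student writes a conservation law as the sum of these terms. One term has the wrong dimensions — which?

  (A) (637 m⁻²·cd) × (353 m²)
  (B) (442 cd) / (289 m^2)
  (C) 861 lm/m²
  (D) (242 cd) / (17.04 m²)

(A)

Work out the base dimensions of each:
  (A) [m⁻²·cd] · [m²] = cd
  (B) [cd] / [m²] = m⁻²·cd
  (C) lm·m⁻² = cd·m⁻² = m⁻²·cd
  (D) [cd] / [m²] = m⁻²·cd
All reduce to m⁻²·cd except (A), which is cd.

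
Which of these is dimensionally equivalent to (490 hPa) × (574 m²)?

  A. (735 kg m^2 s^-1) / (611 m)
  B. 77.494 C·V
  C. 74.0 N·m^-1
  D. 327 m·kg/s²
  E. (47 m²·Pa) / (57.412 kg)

D.

Reference: [kg·m⁻¹·s⁻²] · [m²] = kg·m·s⁻².
Each option:
  A. [kg·m²·s⁻¹] / [m] = kg·m·s⁻¹
  B. C·V = s·A·J·C⁻¹ = kg·m²·s⁻²
  C. N·m⁻¹ = kg·m·s⁻²·m⁻¹ = kg·s⁻²
  D. kg·m·s⁻²  ← same
  E. [kg·m·s⁻²] / [kg] = m·s⁻²
Only D. matches kg·m·s⁻².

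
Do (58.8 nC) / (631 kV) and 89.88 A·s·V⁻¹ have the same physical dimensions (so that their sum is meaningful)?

Yes

Work out the base dimensions of each:
  (58.8 nC) / (631 kV):  [s·A] / [kg·m²·s⁻³·A⁻¹] = kg⁻¹·m⁻²·s⁴·A²
  89.88 A·s·V⁻¹:  A·s·V⁻¹ = A·s·(J·C⁻¹)⁻¹ = kg⁻¹·m⁻²·s⁴·A²
Both are kg⁻¹·m⁻²·s⁴·A², so they have the same dimensions and can be added.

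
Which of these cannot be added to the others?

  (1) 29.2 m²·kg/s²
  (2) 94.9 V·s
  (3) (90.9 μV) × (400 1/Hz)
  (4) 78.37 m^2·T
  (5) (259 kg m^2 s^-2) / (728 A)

(1)

In SI base units:
  (1) kg·m²·s⁻²
  (2) V·s = J·C⁻¹·s = kg·m²·s⁻²·A⁻¹
  (3) [kg·m²·s⁻³·A⁻¹] · [s] = kg·m²·s⁻²·A⁻¹
  (4) T·m² = Wb·m⁻²·m² = kg·m²·s⁻²·A⁻¹
  (5) [kg·m²·s⁻²] / [A] = kg·m²·s⁻²·A⁻¹
All reduce to kg·m²·s⁻²·A⁻¹ except (1), which is kg·m²·s⁻².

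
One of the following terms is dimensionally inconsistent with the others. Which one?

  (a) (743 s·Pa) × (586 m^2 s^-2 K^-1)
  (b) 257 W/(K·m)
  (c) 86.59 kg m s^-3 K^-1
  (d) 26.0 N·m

(d)

In SI base units:
  (a) [kg·m⁻¹·s⁻¹] · [m²·s⁻²·K⁻¹] = kg·m·s⁻³·K⁻¹
  (b) W·m⁻¹·K⁻¹ = J·s⁻¹·m⁻¹·K⁻¹ = kg·m·s⁻³·K⁻¹
  (c) kg·m·s⁻³·K⁻¹
  (d) N·m = kg·m·s⁻²·m = kg·m²·s⁻²
All reduce to kg·m·s⁻³·K⁻¹ except (d), which is kg·m²·s⁻².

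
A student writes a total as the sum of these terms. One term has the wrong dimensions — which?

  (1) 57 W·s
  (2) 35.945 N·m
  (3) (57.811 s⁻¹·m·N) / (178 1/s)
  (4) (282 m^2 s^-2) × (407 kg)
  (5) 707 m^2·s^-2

Reduce each to base SI dimensions:
  (1) W·s = J·s⁻¹·s = kg·m²·s⁻²
  (2) N·m = kg·m·s⁻²·m = kg·m²·s⁻²
  (3) [kg·m²·s⁻³] / [s⁻¹] = kg·m²·s⁻²
  (4) [m²·s⁻²] · [kg] = kg·m²·s⁻²
  (5) m²·s⁻²
All reduce to kg·m²·s⁻² except (5), which is m²·s⁻².

(5)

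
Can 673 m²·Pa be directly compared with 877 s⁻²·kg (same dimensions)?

No

Reduce each to base SI dimensions:
  673 m²·Pa:  Pa·m² = N·m⁻²·m² = kg·m·s⁻²
  877 s⁻²·kg:  kg·s⁻²
kg·m·s⁻² ≠ kg·s⁻², so they cannot be added.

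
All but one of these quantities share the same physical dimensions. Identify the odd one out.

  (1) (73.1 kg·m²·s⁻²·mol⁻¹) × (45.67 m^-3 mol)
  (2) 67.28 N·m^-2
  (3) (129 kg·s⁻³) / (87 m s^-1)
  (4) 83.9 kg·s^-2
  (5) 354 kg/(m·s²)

(4)

Reduce each to base SI dimensions:
  (1) [kg·m²·s⁻²·mol⁻¹] · [m⁻³·mol] = kg·m⁻¹·s⁻²
  (2) N·m⁻² = kg·m·s⁻²·m⁻² = kg·m⁻¹·s⁻²
  (3) [kg·s⁻³] / [m·s⁻¹] = kg·m⁻¹·s⁻²
  (4) kg·s⁻²
  (5) kg·m⁻¹·s⁻²
All reduce to kg·m⁻¹·s⁻² except (4), which is kg·s⁻².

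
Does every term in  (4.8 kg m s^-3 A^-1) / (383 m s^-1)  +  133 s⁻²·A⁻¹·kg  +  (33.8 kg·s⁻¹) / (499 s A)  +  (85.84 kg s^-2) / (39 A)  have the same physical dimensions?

Yes

Dimensions:
  (4.8 kg m s^-3 A^-1) / (383 m s^-1):  [kg·m·s⁻³·A⁻¹] / [m·s⁻¹] = kg·s⁻²·A⁻¹
  133 s⁻²·A⁻¹·kg:  kg·s⁻²·A⁻¹
  (33.8 kg·s⁻¹) / (499 s A):  [kg·s⁻¹] / [s·A] = kg·s⁻²·A⁻¹
  (85.84 kg s^-2) / (39 A):  [kg·s⁻²] / [A] = kg·s⁻²·A⁻¹
Every term reduces to kg·s⁻²·A⁻¹.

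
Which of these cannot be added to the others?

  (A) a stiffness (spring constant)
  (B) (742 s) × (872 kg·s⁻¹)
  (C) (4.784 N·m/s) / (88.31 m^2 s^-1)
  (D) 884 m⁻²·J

(B)

Expand each in SI base units:
  (A) [stiffness (spring constant)] = kg·s⁻²
  (B) [s] · [kg·s⁻¹] = kg
  (C) [kg·m²·s⁻³] / [m²·s⁻¹] = kg·s⁻²
  (D) J·m⁻² = N·m·m⁻² = kg·s⁻²
All reduce to kg·s⁻² except (B), which is kg.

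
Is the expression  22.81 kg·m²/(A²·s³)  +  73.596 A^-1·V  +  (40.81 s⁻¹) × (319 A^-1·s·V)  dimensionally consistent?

Yes

In SI base units:
  22.81 kg·m²/(A²·s³):  kg·m²·s⁻³·A⁻²
  73.596 A^-1·V:  V·A⁻¹ = J·C⁻¹·A⁻¹ = kg·m²·s⁻³·A⁻²
  (40.81 s⁻¹) × (319 A^-1·s·V):  [s⁻¹] · [kg·m²·s⁻²·A⁻²] = kg·m²·s⁻³·A⁻²
Every term reduces to kg·m²·s⁻³·A⁻².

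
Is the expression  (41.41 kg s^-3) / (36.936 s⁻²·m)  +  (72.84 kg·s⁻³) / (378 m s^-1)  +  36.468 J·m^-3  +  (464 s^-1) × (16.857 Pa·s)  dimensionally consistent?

No

Expand each in SI base units:
  (41.41 kg s^-3) / (36.936 s⁻²·m):  [kg·s⁻³] / [m·s⁻²] = kg·m⁻¹·s⁻¹
  (72.84 kg·s⁻³) / (378 m s^-1):  [kg·s⁻³] / [m·s⁻¹] = kg·m⁻¹·s⁻²
  36.468 J·m^-3:  J·m⁻³ = N·m·m⁻³ = kg·m⁻¹·s⁻²
  (464 s^-1) × (16.857 Pa·s):  [s⁻¹] · [kg·m⁻¹·s⁻¹] = kg·m⁻¹·s⁻²
The terms do not share a single dimension (kg·m⁻¹·s⁻² vs kg·m⁻¹·s⁻¹).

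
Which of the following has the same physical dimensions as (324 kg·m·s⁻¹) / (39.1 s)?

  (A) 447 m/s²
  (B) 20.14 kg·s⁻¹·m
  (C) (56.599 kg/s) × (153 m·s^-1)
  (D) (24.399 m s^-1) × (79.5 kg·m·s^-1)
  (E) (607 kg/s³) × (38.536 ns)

Reference: [kg·m·s⁻¹] / [s] = kg·m·s⁻².
Each option:
  (A) m·s⁻²
  (B) kg·m·s⁻¹
  (C) [kg·s⁻¹] · [m·s⁻¹] = kg·m·s⁻²  ← same
  (D) [m·s⁻¹] · [kg·m·s⁻¹] = kg·m²·s⁻²
  (E) [kg·s⁻³] · [s] = kg·s⁻²
Only (C) matches kg·m·s⁻².

(C)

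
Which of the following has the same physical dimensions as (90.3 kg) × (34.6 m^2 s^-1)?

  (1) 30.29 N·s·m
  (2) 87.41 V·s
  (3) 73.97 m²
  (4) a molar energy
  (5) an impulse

(1)

Reference: [kg] · [m²·s⁻¹] = kg·m²·s⁻¹.
Each option:
  (1) N·m·s = kg·m·s⁻²·m·s = kg·m²·s⁻¹  ← same
  (2) V·s = J·C⁻¹·s = kg·m²·s⁻²·A⁻¹
  (3) m²
  (4) [molar energy] = kg·m²·s⁻²·mol⁻¹
  (5) [impulse] = kg·m·s⁻¹
Only (1) matches kg·m²·s⁻¹.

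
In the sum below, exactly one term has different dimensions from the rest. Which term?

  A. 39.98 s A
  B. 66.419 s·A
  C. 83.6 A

C.

Expand each in SI base units:
  A. s·A
  B. A·s = s·A
  C. A
All reduce to s·A except C., which is A.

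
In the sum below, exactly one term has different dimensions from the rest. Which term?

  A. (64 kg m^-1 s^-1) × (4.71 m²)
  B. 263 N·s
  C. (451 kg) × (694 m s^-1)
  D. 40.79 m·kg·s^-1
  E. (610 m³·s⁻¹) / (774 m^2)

E.

Expand each in SI base units:
  A. [kg·m⁻¹·s⁻¹] · [m²] = kg·m·s⁻¹
  B. N·s = kg·m·s⁻²·s = kg·m·s⁻¹
  C. [kg] · [m·s⁻¹] = kg·m·s⁻¹
  D. kg·m·s⁻¹
  E. [m³·s⁻¹] / [m²] = m·s⁻¹
All reduce to kg·m·s⁻¹ except E., which is m·s⁻¹.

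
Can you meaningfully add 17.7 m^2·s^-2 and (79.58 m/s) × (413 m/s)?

Expand each in SI base units:
  17.7 m^2·s^-2:  m²·s⁻²
  (79.58 m/s) × (413 m/s):  [m·s⁻¹] · [m·s⁻¹] = m²·s⁻²
Both are m²·s⁻², so they have the same dimensions and can be added.

Yes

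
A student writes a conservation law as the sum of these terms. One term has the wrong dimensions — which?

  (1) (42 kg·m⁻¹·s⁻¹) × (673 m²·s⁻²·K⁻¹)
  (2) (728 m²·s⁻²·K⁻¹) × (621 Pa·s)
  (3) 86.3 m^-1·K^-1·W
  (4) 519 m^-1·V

(4)

Dimensions:
  (1) [kg·m⁻¹·s⁻¹] · [m²·s⁻²·K⁻¹] = kg·m·s⁻³·K⁻¹
  (2) [m²·s⁻²·K⁻¹] · [kg·m⁻¹·s⁻¹] = kg·m·s⁻³·K⁻¹
  (3) W·m⁻¹·K⁻¹ = J·s⁻¹·m⁻¹·K⁻¹ = kg·m·s⁻³·K⁻¹
  (4) V·m⁻¹ = J·C⁻¹·m⁻¹ = kg·m·s⁻³·A⁻¹
All reduce to kg·m·s⁻³·K⁻¹ except (4), which is kg·m·s⁻³·A⁻¹.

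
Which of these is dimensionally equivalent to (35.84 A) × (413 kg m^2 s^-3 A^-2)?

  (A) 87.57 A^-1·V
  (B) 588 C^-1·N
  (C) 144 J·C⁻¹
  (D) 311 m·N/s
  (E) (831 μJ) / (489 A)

Reference: [A] · [kg·m²·s⁻³·A⁻²] = kg·m²·s⁻³·A⁻¹.
Each option:
  (A) V·A⁻¹ = J·C⁻¹·A⁻¹ = kg·m²·s⁻³·A⁻²
  (B) N·C⁻¹ = kg·m·s⁻²·(s·A)⁻¹ = kg·m·s⁻³·A⁻¹
  (C) J·C⁻¹ = N·m·(s·A)⁻¹ = kg·m²·s⁻³·A⁻¹  ← same
  (D) N·m·s⁻¹ = kg·m·s⁻²·m·s⁻¹ = kg·m²·s⁻³
  (E) [kg·m²·s⁻²] / [A] = kg·m²·s⁻²·A⁻¹
Only (C) matches kg·m²·s⁻³·A⁻¹.

(C)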